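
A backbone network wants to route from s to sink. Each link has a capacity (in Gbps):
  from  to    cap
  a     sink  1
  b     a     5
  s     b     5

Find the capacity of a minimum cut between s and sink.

Max flow = 1 (via 1 augmenting path).
In the residual at optimum, the set reachable from s is {a, b, s}.
Cut edges: a->sink (cap 1). Sum = 1.

1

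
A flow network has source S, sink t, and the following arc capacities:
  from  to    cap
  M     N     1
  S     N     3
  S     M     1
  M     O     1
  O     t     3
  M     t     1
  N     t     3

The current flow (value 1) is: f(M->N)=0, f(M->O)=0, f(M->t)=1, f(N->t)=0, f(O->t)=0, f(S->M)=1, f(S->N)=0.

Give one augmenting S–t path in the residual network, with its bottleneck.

Residual along S->N->t: S->N: 3, N->t: 3.
Bottleneck = min = 3.

S->N->t, bottleneck 3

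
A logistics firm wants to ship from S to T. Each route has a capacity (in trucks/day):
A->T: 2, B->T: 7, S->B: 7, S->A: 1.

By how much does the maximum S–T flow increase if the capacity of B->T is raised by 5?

0

Original max flow = 8.
Edge B->T does not cross the min cut (source side {S}), so extra capacity there cannot help.
New max flow = 8. Increase = 0.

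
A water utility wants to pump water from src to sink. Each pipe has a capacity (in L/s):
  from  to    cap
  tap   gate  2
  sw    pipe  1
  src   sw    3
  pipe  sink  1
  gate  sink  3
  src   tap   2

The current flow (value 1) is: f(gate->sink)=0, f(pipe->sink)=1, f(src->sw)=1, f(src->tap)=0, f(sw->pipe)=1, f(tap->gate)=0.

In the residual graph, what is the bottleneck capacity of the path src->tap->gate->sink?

Residual capacities along the path: src->tap: 2, tap->gate: 2, gate->sink: 3.
Minimum is 2.

2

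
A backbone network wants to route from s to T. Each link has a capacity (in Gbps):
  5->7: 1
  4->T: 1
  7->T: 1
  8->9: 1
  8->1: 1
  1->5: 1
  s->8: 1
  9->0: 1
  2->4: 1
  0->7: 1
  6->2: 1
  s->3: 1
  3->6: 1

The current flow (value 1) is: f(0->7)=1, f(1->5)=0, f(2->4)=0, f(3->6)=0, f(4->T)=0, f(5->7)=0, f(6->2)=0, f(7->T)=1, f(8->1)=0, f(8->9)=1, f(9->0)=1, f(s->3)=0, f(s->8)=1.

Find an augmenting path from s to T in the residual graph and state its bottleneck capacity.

s->3->6->2->4->T, bottleneck 1

Residual along s->3->6->2->4->T: s->3: 1, 3->6: 1, 6->2: 1, 2->4: 1, 4->T: 1.
Bottleneck = min = 1.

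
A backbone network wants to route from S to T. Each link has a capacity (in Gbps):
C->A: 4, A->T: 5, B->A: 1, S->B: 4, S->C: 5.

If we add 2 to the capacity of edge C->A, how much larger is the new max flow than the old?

Original max flow = 5.
Even with extra capacity on C->A, another cut of capacity 5 remains binding.
New max flow = 5. Increase = 0.

0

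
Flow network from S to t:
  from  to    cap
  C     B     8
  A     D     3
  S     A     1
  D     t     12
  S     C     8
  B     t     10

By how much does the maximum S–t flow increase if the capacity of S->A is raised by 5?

Original max flow = 9.
After raising cap(S->A), augmenting paths through that edge carry 2 more units.
New max flow = 11. Increase = 2.

2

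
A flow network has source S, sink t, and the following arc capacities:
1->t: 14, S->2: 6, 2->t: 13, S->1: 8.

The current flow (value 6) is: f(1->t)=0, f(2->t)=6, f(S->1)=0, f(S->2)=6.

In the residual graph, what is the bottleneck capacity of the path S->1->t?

Residual capacities along the path: S->1: 8, 1->t: 14.
Minimum is 8.

8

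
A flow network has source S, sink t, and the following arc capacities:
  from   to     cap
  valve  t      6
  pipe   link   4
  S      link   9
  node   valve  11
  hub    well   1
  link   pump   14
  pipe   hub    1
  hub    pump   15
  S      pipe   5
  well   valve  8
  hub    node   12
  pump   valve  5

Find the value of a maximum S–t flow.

6

Augment S→link→pump→valve→t: bottleneck 5. Total 5.
Augment S→pipe→hub→well→valve→t: bottleneck 1. Total 6.
No augmenting path remains in the residual graph.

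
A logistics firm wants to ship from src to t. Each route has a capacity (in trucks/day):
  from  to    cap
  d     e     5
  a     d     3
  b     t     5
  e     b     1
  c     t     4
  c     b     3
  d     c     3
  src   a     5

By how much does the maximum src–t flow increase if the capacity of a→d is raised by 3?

Original max flow = 3.
After raising cap(a→d), augmenting paths through that edge carry 1 more unit.
New max flow = 4. Increase = 1.

1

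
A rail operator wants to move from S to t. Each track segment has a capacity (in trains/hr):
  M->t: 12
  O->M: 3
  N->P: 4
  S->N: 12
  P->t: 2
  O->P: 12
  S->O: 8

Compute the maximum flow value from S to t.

5

Augment S->N->P->t: bottleneck 2. Total 2.
Augment S->O->M->t: bottleneck 3. Total 5.
No augmenting path remains in the residual graph.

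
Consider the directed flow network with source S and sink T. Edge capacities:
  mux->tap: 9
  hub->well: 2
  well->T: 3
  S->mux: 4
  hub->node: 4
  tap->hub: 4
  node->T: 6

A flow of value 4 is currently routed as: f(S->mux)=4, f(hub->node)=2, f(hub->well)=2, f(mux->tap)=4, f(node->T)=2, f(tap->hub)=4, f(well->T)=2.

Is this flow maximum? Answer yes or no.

Residual reachable from S: {S}; T is not reachable.
Saturated cut: S->mux with total capacity 4 = current flow value. Flow is maximum.

Yes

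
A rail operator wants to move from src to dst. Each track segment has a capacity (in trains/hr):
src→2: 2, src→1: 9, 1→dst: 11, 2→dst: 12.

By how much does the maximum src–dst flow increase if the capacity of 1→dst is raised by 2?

Original max flow = 11.
Edge 1→dst does not cross the min cut (source side {src}), so extra capacity there cannot help.
New max flow = 11. Increase = 0.

0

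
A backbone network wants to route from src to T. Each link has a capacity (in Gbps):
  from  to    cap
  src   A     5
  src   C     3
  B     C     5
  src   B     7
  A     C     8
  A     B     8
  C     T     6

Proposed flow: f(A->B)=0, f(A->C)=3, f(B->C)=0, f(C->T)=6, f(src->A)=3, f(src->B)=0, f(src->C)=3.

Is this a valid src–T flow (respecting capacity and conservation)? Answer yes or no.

Every edge has 0 ≤ f(e) ≤ cap(e).
At each intermediate node, inflow equals outflow.

Yes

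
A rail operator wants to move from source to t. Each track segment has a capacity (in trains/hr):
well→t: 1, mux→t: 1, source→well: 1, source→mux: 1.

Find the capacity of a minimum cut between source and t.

2

Max flow = 2 (via 2 augmenting paths).
In the residual at optimum, the set reachable from source is {source}.
Cut edges: source→mux (cap 1), source→well (cap 1). Sum = 2.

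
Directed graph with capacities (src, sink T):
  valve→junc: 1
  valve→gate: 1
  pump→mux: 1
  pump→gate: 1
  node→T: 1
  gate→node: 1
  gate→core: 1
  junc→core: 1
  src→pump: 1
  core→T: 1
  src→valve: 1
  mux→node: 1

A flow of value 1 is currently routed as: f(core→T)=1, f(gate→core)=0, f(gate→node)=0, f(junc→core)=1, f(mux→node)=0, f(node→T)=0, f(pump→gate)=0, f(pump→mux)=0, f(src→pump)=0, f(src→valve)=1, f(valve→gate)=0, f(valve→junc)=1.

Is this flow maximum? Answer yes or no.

No

Residual path src→pump→gate→node→T has bottleneck 1 > 0.
Pushing 1 along it raises the flow to 2, so the given flow is not maximum.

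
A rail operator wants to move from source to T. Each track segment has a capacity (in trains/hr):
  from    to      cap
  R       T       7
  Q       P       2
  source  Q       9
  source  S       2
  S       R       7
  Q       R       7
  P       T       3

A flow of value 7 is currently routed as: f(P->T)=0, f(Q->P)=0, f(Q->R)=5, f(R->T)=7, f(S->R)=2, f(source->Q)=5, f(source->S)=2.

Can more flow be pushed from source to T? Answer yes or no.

Residual path source->Q->P->T has bottleneck 2 > 0.
Pushing 2 along it raises the flow to 9, so the given flow is not maximum.

Yes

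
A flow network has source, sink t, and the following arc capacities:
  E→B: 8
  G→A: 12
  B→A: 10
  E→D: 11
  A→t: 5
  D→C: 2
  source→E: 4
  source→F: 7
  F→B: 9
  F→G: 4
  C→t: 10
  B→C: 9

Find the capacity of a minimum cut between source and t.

Max flow = 11 (via 4 augmenting paths).
In the residual at optimum, the set reachable from source is {source}.
Cut edges: source→F (cap 7), source→E (cap 4). Sum = 11.

11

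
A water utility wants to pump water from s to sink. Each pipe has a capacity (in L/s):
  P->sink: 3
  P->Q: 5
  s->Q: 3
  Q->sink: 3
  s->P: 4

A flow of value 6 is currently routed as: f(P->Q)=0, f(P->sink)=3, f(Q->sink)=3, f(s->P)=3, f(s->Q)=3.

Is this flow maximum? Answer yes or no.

Yes

Residual reachable from s: {P, Q, s}; sink is not reachable.
Saturated cut: P->sink, Q->sink with total capacity 6 = current flow value. Flow is maximum.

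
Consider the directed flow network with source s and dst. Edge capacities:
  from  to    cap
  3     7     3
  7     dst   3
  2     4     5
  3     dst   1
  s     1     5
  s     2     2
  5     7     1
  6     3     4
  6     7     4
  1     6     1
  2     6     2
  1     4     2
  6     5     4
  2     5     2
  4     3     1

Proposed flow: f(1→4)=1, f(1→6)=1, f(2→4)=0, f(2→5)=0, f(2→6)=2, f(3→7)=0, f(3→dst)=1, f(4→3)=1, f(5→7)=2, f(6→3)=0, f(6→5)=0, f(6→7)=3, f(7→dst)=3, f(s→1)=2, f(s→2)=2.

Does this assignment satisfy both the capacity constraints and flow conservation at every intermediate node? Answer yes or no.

No

Capacity violated on 5→7: flow 2 > capacity 1.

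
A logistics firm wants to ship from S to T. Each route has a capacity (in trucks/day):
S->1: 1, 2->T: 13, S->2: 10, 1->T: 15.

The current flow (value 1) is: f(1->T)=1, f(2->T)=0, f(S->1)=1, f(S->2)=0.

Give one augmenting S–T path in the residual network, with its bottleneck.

Residual along S->2->T: S->2: 10, 2->T: 13.
Bottleneck = min = 10.

S->2->T, bottleneck 10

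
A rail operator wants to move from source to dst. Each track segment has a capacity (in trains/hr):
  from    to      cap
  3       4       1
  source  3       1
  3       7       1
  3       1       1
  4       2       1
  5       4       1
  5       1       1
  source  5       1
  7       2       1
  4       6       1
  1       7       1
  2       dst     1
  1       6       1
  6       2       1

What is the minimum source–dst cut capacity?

1

Max flow = 1 (via 1 augmenting path).
In the residual at optimum, the set reachable from source is {1, 2, 3, 4, 5, 6, 7, source}.
Cut edges: 2→dst (cap 1). Sum = 1.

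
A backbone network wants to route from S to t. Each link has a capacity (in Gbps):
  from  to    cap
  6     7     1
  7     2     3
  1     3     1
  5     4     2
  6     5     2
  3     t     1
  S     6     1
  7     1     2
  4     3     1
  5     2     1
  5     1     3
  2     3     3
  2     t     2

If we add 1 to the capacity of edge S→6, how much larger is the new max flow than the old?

1

Original max flow = 1.
After raising cap(S→6), augmenting paths through that edge carry 1 more unit.
New max flow = 2. Increase = 1.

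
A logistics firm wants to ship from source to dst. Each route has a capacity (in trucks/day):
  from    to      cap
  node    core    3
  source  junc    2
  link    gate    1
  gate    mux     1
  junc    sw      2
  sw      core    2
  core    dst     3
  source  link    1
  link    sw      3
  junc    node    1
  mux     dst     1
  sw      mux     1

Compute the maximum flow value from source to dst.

3

Augment source->link->gate->mux->dst: bottleneck 1. Total 1.
Augment source->junc->sw->core->dst: bottleneck 2. Total 3.
No augmenting path remains in the residual graph.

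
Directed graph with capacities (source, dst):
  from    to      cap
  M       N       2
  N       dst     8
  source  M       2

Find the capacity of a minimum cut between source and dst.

2

Max flow = 2 (via 1 augmenting path).
In the residual at optimum, the set reachable from source is {source}.
Cut edges: source→M (cap 2). Sum = 2.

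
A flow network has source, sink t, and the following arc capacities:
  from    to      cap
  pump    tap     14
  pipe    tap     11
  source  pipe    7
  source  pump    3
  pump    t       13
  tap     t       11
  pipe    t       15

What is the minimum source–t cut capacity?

10

Max flow = 10 (via 2 augmenting paths).
In the residual at optimum, the set reachable from source is {source}.
Cut edges: source→pump (cap 3), source→pipe (cap 7). Sum = 10.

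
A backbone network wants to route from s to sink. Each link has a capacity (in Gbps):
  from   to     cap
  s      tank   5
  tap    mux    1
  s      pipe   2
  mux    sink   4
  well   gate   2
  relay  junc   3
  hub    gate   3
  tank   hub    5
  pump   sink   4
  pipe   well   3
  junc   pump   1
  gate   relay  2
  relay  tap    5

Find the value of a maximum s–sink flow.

Augment s→pipe→well→gate→relay→junc→pump→sink: bottleneck 1. Total 1.
Augment s→pipe→well→gate→relay→tap→mux→sink: bottleneck 1. Total 2.
No augmenting path remains in the residual graph.

2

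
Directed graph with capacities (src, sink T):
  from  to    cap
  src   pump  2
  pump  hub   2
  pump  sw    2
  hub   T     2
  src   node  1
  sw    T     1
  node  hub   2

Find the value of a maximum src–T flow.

3

Augment src→node→hub→T: bottleneck 1. Total 1.
Augment src→pump→hub→T: bottleneck 1. Total 2.
Augment src→pump→sw→T: bottleneck 1. Total 3.
No augmenting path remains in the residual graph.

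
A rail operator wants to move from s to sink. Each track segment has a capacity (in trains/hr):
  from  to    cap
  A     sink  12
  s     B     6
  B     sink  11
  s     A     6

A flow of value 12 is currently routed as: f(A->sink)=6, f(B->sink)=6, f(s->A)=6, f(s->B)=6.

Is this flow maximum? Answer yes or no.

Yes

Residual reachable from s: {s}; sink is not reachable.
Saturated cut: s->A, s->B with total capacity 12 = current flow value. Flow is maximum.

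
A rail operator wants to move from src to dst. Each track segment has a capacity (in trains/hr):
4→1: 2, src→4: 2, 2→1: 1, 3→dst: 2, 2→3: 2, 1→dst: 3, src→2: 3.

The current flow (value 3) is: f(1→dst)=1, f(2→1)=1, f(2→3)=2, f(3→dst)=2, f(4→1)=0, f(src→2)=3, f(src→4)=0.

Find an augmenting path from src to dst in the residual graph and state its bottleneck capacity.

src→4→1→dst, bottleneck 2

Residual along src→4→1→dst: src→4: 2, 4→1: 2, 1→dst: 2.
Bottleneck = min = 2.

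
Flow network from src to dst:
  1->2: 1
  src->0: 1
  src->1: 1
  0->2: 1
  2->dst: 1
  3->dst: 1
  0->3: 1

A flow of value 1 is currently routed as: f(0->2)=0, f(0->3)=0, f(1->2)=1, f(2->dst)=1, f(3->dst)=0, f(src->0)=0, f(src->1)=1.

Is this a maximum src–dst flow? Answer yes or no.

Residual path src->0->3->dst has bottleneck 1 > 0.
Pushing 1 along it raises the flow to 2, so the given flow is not maximum.

No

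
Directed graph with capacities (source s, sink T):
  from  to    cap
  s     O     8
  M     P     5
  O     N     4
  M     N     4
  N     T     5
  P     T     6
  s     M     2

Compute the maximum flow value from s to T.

Augment s->M->P->T: bottleneck 2. Total 2.
Augment s->O->N->T: bottleneck 4. Total 6.
No augmenting path remains in the residual graph.

6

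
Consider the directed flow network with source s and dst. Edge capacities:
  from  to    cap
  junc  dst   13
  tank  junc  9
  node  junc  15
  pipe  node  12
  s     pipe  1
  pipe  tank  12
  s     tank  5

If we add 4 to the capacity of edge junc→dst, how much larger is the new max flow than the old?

0

Original max flow = 6.
Edge junc→dst does not cross the min cut (source side {s}), so extra capacity there cannot help.
New max flow = 6. Increase = 0.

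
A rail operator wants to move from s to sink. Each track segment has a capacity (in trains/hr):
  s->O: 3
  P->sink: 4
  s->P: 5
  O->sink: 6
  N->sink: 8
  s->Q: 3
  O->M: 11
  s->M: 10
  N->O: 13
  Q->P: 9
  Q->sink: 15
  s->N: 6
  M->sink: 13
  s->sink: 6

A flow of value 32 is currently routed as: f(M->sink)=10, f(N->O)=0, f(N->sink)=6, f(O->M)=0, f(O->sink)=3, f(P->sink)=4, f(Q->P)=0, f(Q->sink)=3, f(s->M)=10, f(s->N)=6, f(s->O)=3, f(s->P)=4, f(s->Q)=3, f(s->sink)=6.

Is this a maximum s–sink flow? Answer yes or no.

Yes

Residual reachable from s: {P, s}; sink is not reachable.
Saturated cut: s->Q, s->N, s->O, s->M, s->sink, P->sink with total capacity 32 = current flow value. Flow is maximum.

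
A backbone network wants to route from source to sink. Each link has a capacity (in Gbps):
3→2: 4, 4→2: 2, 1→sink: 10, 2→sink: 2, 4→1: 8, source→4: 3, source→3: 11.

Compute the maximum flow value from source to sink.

5

Augment source→4→1→sink: bottleneck 3. Total 3.
Augment source→3→2→sink: bottleneck 2. Total 5.
No augmenting path remains in the residual graph.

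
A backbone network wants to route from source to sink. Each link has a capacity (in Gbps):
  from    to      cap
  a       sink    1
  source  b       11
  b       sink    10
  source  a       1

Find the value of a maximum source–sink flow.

Augment source->b->sink: bottleneck 10. Total 10.
Augment source->a->sink: bottleneck 1. Total 11.
No augmenting path remains in the residual graph.

11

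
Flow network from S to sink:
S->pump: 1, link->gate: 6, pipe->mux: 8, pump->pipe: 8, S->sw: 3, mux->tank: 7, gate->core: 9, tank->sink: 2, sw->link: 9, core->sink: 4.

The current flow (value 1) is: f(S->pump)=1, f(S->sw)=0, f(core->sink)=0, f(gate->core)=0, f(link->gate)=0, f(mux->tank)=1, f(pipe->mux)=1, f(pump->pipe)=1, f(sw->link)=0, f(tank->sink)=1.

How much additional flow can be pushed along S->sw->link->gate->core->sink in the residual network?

Residual capacities along the path: S->sw: 3, sw->link: 9, link->gate: 6, gate->core: 9, core->sink: 4.
Minimum is 3.

3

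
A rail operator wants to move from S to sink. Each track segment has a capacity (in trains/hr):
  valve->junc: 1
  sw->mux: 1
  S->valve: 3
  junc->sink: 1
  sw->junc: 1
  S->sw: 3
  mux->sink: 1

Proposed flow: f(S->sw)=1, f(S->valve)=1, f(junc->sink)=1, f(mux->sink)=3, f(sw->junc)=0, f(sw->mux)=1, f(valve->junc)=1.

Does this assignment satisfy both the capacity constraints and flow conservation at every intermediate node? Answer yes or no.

Capacity violated on mux->sink: flow 3 > capacity 1.

No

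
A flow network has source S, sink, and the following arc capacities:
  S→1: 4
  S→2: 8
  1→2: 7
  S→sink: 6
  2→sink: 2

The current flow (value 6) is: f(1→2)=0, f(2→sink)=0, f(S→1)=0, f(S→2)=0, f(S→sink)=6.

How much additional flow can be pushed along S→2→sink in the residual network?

Residual capacities along the path: S→2: 8, 2→sink: 2.
Minimum is 2.

2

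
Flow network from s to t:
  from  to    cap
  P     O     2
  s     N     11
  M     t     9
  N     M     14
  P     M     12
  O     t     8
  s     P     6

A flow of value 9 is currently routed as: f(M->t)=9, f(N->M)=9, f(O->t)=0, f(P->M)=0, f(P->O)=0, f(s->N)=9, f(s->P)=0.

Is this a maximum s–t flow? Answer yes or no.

No

Residual path s->P->O->t has bottleneck 2 > 0.
Pushing 2 along it raises the flow to 11, so the given flow is not maximum.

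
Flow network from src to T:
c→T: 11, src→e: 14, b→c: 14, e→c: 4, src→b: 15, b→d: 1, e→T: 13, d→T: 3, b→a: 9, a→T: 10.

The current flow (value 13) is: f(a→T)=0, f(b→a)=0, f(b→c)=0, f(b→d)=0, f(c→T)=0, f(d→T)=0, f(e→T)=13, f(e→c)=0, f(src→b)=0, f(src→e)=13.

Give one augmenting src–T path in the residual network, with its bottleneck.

Residual along src→e→c→T: src→e: 1, e→c: 4, c→T: 11.
Bottleneck = min = 1.

src→e→c→T, bottleneck 1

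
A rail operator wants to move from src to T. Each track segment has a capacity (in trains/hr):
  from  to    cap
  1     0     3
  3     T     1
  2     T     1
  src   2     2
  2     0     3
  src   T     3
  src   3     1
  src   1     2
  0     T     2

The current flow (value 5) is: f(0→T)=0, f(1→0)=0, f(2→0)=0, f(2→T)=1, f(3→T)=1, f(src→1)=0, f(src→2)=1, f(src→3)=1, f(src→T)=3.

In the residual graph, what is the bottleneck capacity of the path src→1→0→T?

Residual capacities along the path: src→1: 2, 1→0: 3, 0→T: 2.
Minimum is 2.

2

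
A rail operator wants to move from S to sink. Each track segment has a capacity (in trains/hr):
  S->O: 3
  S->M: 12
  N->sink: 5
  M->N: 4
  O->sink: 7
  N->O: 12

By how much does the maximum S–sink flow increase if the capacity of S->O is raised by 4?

4

Original max flow = 7.
After raising cap(S->O), augmenting paths through that edge carry 4 more units.
New max flow = 11. Increase = 4.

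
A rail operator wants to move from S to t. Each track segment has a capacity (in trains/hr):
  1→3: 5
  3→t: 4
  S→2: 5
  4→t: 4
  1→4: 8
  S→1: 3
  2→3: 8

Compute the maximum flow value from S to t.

Augment S→1→4→t: bottleneck 3. Total 3.
Augment S→2→3→t: bottleneck 4. Total 7.
No augmenting path remains in the residual graph.

7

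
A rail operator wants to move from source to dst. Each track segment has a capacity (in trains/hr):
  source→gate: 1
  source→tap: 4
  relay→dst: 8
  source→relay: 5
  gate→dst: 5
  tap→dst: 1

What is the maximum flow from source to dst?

7

Augment source→relay→dst: bottleneck 5. Total 5.
Augment source→gate→dst: bottleneck 1. Total 6.
Augment source→tap→dst: bottleneck 1. Total 7.
No augmenting path remains in the residual graph.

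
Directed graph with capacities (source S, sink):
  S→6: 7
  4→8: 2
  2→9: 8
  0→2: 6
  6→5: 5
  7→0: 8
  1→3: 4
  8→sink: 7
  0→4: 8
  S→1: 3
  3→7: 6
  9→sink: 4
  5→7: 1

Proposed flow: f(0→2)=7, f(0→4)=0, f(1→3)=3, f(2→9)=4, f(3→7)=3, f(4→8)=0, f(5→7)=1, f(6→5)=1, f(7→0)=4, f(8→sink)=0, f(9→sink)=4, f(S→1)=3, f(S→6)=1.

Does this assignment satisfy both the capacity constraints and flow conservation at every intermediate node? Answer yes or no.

Capacity violated on 0→2: flow 7 > capacity 6.

No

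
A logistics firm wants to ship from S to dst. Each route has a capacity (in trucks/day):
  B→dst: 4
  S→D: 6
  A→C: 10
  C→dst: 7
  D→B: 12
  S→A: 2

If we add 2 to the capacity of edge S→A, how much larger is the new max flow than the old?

Original max flow = 6.
After raising cap(S→A), augmenting paths through that edge carry 2 more units.
New max flow = 8. Increase = 2.

2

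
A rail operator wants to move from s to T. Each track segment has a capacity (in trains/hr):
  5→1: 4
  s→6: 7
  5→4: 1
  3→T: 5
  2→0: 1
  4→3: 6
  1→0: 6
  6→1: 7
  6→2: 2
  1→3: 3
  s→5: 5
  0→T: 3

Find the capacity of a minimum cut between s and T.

7

Max flow = 7 (via 4 augmenting paths).
In the residual at optimum, the set reachable from s is {0, 1, 2, 5, 6, s}.
Cut edges: 5→4 (cap 1), 1→3 (cap 3), 0→T (cap 3). Sum = 7.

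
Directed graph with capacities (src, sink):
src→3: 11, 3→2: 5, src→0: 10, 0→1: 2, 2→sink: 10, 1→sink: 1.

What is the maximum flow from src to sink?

Augment src→0→1→sink: bottleneck 1. Total 1.
Augment src→3→2→sink: bottleneck 5. Total 6.
No augmenting path remains in the residual graph.

6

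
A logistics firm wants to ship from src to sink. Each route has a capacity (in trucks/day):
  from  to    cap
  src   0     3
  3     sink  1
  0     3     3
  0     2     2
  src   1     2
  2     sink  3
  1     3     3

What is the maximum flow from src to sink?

3

Augment src→1→3→sink: bottleneck 1. Total 1.
Augment src→0→2→sink: bottleneck 2. Total 3.
No augmenting path remains in the residual graph.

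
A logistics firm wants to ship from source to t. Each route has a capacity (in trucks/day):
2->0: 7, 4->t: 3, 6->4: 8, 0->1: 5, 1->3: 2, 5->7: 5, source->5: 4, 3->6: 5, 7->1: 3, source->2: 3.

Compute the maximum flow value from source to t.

2

Augment source->5->7->1->3->6->4->t: bottleneck 2. Total 2.
No augmenting path remains in the residual graph.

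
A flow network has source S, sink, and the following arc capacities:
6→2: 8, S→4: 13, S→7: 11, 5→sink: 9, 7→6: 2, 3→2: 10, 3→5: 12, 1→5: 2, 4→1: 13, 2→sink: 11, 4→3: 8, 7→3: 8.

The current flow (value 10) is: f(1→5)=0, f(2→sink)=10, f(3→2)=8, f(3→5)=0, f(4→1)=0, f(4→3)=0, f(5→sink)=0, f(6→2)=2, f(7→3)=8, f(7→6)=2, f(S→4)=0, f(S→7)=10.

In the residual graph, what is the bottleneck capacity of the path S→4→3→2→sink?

1

Residual capacities along the path: S→4: 13, 4→3: 8, 3→2: 2, 2→sink: 1.
Minimum is 1.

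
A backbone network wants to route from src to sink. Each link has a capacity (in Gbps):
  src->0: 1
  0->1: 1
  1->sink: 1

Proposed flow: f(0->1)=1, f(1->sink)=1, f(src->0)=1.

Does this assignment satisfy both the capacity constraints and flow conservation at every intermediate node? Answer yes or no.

Yes

Every edge has 0 ≤ f(e) ≤ cap(e).
At each intermediate node, inflow equals outflow.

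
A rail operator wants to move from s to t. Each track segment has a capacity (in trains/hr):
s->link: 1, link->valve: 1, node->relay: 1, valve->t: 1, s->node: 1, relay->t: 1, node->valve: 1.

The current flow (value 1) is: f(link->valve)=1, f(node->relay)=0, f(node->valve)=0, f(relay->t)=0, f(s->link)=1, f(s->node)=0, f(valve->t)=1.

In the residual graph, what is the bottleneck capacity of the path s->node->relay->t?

Residual capacities along the path: s->node: 1, node->relay: 1, relay->t: 1.
Minimum is 1.

1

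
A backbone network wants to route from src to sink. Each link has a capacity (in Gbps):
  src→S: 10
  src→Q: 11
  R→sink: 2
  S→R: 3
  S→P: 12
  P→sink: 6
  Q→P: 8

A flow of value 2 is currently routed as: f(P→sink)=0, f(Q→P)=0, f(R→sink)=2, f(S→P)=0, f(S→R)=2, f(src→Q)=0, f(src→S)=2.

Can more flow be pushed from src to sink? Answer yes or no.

Yes

Residual path src→S→P→sink has bottleneck 6 > 0.
Pushing 6 along it raises the flow to 8, so the given flow is not maximum.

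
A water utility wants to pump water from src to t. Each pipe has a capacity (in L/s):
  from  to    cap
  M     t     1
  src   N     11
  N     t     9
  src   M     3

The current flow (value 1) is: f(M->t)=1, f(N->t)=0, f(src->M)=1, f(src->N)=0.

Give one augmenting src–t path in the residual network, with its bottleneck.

src->N->t, bottleneck 9

Residual along src->N->t: src->N: 11, N->t: 9.
Bottleneck = min = 9.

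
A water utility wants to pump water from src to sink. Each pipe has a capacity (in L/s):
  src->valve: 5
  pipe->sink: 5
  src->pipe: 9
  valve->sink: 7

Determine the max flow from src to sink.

10

Augment src->pipe->sink: bottleneck 5. Total 5.
Augment src->valve->sink: bottleneck 5. Total 10.
No augmenting path remains in the residual graph.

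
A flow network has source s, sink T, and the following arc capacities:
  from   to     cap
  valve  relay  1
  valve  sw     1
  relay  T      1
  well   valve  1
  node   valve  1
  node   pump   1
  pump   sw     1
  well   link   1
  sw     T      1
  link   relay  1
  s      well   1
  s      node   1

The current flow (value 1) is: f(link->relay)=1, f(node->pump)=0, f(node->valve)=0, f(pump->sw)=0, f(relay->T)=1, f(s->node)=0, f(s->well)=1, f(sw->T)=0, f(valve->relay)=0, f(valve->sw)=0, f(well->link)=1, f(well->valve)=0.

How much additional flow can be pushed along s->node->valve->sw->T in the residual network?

Residual capacities along the path: s->node: 1, node->valve: 1, valve->sw: 1, sw->T: 1.
Minimum is 1.

1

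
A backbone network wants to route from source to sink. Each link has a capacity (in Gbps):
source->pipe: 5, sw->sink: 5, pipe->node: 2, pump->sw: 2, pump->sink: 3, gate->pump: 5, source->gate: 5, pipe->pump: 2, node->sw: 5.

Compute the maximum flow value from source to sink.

7

Augment source->gate->pump->sink: bottleneck 3. Total 3.
Augment source->gate->pump->sw->sink: bottleneck 2. Total 5.
Augment source->pipe->node->sw->sink: bottleneck 2. Total 7.
No augmenting path remains in the residual graph.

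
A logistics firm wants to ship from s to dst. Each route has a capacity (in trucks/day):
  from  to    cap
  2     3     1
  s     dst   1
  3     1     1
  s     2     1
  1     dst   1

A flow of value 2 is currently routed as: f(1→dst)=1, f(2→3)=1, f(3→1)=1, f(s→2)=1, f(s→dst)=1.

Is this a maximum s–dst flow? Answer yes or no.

Residual reachable from s: {s}; dst is not reachable.
Saturated cut: s→2, s→dst with total capacity 2 = current flow value. Flow is maximum.

Yes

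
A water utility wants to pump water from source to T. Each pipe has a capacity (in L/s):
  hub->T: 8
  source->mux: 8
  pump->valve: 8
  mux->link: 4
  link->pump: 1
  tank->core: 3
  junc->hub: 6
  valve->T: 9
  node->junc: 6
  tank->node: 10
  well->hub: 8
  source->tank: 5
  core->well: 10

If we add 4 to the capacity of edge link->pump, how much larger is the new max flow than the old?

3

Original max flow = 6.
After raising cap(link->pump), augmenting paths through that edge carry 3 more units.
New max flow = 9. Increase = 3.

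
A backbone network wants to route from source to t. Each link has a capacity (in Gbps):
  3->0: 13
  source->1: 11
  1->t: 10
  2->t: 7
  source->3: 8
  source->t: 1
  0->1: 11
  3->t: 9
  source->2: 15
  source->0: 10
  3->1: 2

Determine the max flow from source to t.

Augment source->t: bottleneck 1. Total 1.
Augment source->3->t: bottleneck 8. Total 9.
Augment source->1->t: bottleneck 10. Total 19.
Augment source->2->t: bottleneck 7. Total 26.
No augmenting path remains in the residual graph.

26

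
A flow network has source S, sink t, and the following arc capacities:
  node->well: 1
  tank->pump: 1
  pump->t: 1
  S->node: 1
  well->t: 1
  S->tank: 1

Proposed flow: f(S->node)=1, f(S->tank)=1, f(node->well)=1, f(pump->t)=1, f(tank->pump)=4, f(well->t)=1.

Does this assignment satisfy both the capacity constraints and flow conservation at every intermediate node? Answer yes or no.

Capacity violated on tank->pump: flow 4 > capacity 1.

No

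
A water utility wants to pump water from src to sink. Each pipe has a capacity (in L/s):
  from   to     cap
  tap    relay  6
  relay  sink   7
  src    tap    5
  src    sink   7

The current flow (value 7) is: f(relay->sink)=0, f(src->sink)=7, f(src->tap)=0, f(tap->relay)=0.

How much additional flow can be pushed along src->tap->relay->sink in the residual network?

Residual capacities along the path: src->tap: 5, tap->relay: 6, relay->sink: 7.
Minimum is 5.

5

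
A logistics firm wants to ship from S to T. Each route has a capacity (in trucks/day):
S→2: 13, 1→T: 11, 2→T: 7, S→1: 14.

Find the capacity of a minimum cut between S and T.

Max flow = 18 (via 2 augmenting paths).
In the residual at optimum, the set reachable from S is {1, 2, S}.
Cut edges: 1→T (cap 11), 2→T (cap 7). Sum = 18.

18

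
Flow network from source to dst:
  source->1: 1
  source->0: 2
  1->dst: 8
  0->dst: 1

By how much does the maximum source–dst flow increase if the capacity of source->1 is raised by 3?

3

Original max flow = 2.
After raising cap(source->1), augmenting paths through that edge carry 3 more units.
New max flow = 5. Increase = 3.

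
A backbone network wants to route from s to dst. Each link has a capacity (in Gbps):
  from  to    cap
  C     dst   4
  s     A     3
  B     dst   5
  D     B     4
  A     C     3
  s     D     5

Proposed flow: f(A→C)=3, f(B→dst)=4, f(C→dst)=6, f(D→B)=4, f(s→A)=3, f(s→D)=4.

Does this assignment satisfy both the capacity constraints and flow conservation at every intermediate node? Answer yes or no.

Capacity violated on C→dst: flow 6 > capacity 4.

No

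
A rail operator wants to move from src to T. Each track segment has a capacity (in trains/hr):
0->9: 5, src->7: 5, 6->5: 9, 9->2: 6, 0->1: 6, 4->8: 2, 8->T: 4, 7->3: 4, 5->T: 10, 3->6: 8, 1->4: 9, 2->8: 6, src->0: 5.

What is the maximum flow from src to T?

Augment src->7->3->6->5->T: bottleneck 4. Total 4.
Augment src->0->1->4->8->T: bottleneck 2. Total 6.
Augment src->0->9->2->8->T: bottleneck 2. Total 8.
No augmenting path remains in the residual graph.

8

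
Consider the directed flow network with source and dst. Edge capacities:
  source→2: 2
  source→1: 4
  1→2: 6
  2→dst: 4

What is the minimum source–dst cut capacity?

4

Max flow = 4 (via 2 augmenting paths).
In the residual at optimum, the set reachable from source is {1, 2, source}.
Cut edges: 2→dst (cap 4). Sum = 4.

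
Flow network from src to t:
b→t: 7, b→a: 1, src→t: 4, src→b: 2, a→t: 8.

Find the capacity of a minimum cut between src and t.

6

Max flow = 6 (via 2 augmenting paths).
In the residual at optimum, the set reachable from src is {src}.
Cut edges: src→b (cap 2), src→t (cap 4). Sum = 6.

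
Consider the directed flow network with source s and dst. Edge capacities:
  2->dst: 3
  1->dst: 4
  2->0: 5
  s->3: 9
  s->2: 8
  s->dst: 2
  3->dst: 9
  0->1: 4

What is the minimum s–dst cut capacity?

18

Max flow = 18 (via 4 augmenting paths).
In the residual at optimum, the set reachable from s is {0, 2, s}.
Cut edges: s->3 (cap 9), s->dst (cap 2), 2->dst (cap 3), 0->1 (cap 4). Sum = 18.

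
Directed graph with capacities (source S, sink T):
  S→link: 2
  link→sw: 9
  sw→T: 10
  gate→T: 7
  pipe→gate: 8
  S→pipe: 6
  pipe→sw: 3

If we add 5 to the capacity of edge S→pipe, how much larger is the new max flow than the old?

4

Original max flow = 8.
After raising cap(S→pipe), augmenting paths through that edge carry 4 more units.
New max flow = 12. Increase = 4.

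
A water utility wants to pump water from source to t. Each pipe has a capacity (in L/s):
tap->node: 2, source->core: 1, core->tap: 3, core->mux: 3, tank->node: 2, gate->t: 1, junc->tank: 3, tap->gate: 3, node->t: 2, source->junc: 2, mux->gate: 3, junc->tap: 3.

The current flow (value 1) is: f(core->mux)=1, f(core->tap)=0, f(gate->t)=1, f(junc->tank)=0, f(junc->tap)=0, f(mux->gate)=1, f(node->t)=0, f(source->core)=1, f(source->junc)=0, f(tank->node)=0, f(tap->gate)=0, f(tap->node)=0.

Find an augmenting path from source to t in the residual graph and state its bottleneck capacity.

source->junc->tap->node->t, bottleneck 2

Residual along source->junc->tap->node->t: source->junc: 2, junc->tap: 3, tap->node: 2, node->t: 2.
Bottleneck = min = 2.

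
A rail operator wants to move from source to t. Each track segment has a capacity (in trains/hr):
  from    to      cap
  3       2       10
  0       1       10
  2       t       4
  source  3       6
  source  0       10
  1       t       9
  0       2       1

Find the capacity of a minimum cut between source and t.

Max flow = 13 (via 2 augmenting paths).
In the residual at optimum, the set reachable from source is {0, 1, 2, 3, source}.
Cut edges: 2→t (cap 4), 1→t (cap 9). Sum = 13.

13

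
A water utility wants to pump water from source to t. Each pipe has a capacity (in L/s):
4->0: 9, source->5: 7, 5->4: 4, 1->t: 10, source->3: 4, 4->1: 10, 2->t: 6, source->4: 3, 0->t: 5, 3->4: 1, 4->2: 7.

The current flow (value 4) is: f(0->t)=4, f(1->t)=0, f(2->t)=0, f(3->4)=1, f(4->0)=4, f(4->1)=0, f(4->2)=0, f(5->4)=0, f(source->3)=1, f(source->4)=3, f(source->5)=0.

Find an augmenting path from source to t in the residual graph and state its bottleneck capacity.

source->5->4->0->t, bottleneck 1

Residual along source->5->4->0->t: source->5: 7, 5->4: 4, 4->0: 5, 0->t: 1.
Bottleneck = min = 1.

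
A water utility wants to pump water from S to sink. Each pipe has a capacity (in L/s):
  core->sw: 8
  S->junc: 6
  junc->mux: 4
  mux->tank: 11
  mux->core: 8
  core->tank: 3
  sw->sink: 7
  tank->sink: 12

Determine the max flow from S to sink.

4

Augment S->junc->mux->tank->sink: bottleneck 4. Total 4.
No augmenting path remains in the residual graph.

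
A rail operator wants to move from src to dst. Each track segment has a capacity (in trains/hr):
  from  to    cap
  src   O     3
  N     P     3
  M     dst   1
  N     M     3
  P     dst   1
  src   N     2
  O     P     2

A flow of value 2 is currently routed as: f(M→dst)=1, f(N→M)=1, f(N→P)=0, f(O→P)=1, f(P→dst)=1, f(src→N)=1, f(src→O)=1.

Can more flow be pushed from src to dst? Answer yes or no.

No

Residual reachable from src: {M, N, O, P, src}; dst is not reachable.
Saturated cut: P→dst, M→dst with total capacity 2 = current flow value. Flow is maximum.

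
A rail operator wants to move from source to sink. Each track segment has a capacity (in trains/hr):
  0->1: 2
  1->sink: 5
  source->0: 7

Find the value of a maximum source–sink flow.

Augment source->0->1->sink: bottleneck 2. Total 2.
No augmenting path remains in the residual graph.

2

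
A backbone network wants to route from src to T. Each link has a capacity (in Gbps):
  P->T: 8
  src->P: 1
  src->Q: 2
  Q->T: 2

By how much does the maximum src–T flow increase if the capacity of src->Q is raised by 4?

Original max flow = 3.
Even with extra capacity on src->Q, another cut of capacity 3 remains binding.
New max flow = 3. Increase = 0.

0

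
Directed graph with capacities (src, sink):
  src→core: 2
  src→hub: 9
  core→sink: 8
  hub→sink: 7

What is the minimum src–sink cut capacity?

9

Max flow = 9 (via 2 augmenting paths).
In the residual at optimum, the set reachable from src is {hub, src}.
Cut edges: src→core (cap 2), hub→sink (cap 7). Sum = 9.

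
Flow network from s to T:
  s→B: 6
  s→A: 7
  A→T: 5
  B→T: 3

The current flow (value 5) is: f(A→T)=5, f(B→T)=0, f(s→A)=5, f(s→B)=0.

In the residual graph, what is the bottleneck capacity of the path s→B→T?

3

Residual capacities along the path: s→B: 6, B→T: 3.
Minimum is 3.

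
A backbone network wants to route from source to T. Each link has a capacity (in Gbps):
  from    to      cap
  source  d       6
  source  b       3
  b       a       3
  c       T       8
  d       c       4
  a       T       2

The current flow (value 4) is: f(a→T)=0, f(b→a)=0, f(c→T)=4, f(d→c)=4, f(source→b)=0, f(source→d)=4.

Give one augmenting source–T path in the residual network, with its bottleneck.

Residual along source→b→a→T: source→b: 3, b→a: 3, a→T: 2.
Bottleneck = min = 2.

source→b→a→T, bottleneck 2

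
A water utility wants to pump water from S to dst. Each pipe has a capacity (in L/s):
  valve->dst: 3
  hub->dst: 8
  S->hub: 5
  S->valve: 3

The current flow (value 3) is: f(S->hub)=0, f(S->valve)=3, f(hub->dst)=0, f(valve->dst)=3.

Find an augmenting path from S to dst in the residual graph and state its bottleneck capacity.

Residual along S->hub->dst: S->hub: 5, hub->dst: 8.
Bottleneck = min = 5.

S->hub->dst, bottleneck 5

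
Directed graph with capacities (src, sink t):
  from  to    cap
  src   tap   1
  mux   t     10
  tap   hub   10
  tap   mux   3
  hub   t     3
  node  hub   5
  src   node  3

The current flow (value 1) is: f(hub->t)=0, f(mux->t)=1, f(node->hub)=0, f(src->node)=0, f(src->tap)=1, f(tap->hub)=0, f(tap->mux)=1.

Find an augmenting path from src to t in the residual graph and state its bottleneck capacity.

Residual along src->node->hub->t: src->node: 3, node->hub: 5, hub->t: 3.
Bottleneck = min = 3.

src->node->hub->t, bottleneck 3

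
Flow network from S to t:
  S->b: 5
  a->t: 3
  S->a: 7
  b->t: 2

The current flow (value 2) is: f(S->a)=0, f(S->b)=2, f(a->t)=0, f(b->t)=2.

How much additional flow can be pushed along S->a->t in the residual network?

Residual capacities along the path: S->a: 7, a->t: 3.
Minimum is 3.

3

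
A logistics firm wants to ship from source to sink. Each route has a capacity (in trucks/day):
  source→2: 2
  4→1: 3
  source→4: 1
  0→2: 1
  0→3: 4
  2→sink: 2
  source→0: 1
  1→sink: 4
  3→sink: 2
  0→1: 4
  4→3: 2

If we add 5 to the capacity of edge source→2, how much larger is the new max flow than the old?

Original max flow = 4.
Even with extra capacity on source→2, another cut of capacity 4 remains binding.
New max flow = 4. Increase = 0.

0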